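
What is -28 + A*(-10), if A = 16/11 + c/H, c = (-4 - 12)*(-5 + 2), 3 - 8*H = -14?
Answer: -50196/187 ≈ -268.43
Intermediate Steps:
H = 17/8 (H = 3/8 - ⅛*(-14) = 3/8 + 7/4 = 17/8 ≈ 2.1250)
c = 48 (c = -16*(-3) = 48)
A = 4496/187 (A = 16/11 + 48/(17/8) = 16*(1/11) + 48*(8/17) = 16/11 + 384/17 = 4496/187 ≈ 24.043)
-28 + A*(-10) = -28 + (4496/187)*(-10) = -28 - 44960/187 = -50196/187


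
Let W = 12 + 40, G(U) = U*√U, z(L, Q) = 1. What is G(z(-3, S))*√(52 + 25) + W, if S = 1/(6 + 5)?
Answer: 52 + √77 ≈ 60.775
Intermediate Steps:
S = 1/11 ≈ 0.090909
G(U) = U^(3/2)
W = 52
G(z(-3, S))*√(52 + 25) + W = 1^(3/2)*√(52 + 25) + 52 = 1*√77 + 52 = √77 + 52 = 52 + √77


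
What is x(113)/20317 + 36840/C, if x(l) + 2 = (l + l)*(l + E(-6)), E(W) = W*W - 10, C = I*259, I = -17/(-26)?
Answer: 19598742316/89455751 ≈ 219.09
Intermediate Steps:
I = 17/26 (I = -17*(-1/26) = 17/26 ≈ 0.65385)
C = 4403/26 (C = (17/26)*259 = 4403/26 ≈ 169.35)
E(W) = -10 + W**2 (E(W) = W**2 - 10 = -10 + W**2)
x(l) = -2 + 2*l*(26 + l) (x(l) = -2 + (l + l)*(l + (-10 + (-6)**2)) = -2 + (2*l)*(l + (-10 + 36)) = -2 + (2*l)*(l + 26) = -2 + (2*l)*(26 + l) = -2 + 2*l*(26 + l))
x(113)/20317 + 36840/C = (-2 + 2*113**2 + 52*113)/20317 + 36840/(4403/26) = (-2 + 2*12769 + 5876)*(1/20317) + 36840*(26/4403) = (-2 + 25538 + 5876)*(1/20317) + 957840/4403 = 31412*(1/20317) + 957840/4403 = 31412/20317 + 957840/4403 = 19598742316/89455751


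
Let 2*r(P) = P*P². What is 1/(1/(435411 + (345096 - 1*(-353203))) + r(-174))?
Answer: -1133710/2986205744519 ≈ -3.7965e-7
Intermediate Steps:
r(P) = P³/2 (r(P) = (P*P²)/2 = P³/2)
1/(1/(435411 + (345096 - 1*(-353203))) + r(-174)) = 1/(1/(435411 + (345096 - 1*(-353203))) + (½)*(-174)³) = 1/(1/(435411 + (345096 + 353203)) + (½)*(-5268024)) = 1/(1/(435411 + 698299) - 2634012) = 1/(1/1133710 - 2634012) = 1/(-2986205744519/1133710) = -1133710/2986205744519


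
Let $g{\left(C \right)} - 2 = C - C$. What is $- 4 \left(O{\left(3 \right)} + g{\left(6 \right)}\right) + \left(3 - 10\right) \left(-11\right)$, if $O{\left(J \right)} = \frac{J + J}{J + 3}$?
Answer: $65$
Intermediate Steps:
$g{\left(C \right)} = 2$ ($g{\left(C \right)} = 2 + \left(C - C\right) = 2 + 0 = 2$)
$O{\left(J \right)} = \frac{2 J}{3 + J}$
$- 4 \left(O{\left(3 \right)} + g{\left(6 \right)}\right) + \left(3 - 10\right) \left(-11\right) = - 4 \left(2 \cdot 3 \frac{1}{3 + 3} + 2\right) + \left(3 - 10\right) \left(-11\right) = - 4 \left(2 \cdot 3 \cdot \frac{1}{6} + 2\right) - -77 = - 4 \left(2 \cdot 3 \cdot \frac{1}{6} + 2\right) + 77 = - 4 \left(1 + 2\right) + 77 = \left(-4\right) 3 + 77 = -12 + 77 = 65$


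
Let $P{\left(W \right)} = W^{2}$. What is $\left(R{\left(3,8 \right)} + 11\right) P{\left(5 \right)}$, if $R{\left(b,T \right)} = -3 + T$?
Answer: $400$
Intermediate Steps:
$\left(R{\left(3,8 \right)} + 11\right) P{\left(5 \right)} = \left(\left(-3 + 8\right) + 11\right) 5^{2} = \left(5 + 11\right) 25 = 16 \cdot 25 = 400$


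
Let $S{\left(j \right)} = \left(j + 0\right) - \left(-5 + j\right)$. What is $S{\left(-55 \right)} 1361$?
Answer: $6805$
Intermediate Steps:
$S{\left(j \right)} = 5$ ($S{\left(j \right)} = j - \left(-5 + j\right) = 5$)
$S{\left(-55 \right)} 1361 = 5 \cdot 1361 = 6805$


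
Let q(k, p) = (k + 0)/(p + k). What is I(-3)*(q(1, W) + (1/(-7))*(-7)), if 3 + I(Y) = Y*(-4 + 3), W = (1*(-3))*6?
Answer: 0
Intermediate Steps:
W = -18 (W = -3*6 = -18)
q(k, p) = k/(k + p)
I(Y) = -3 - Y (I(Y) = -3 + Y*(-4 + 3) = -3 + Y*(-1) = -3 - Y)
I(-3)*(q(1, W) + (1/(-7))*(-7)) = (-3 - 1*(-3))*(1/(1 - 18) + (1/(-7))*(-7)) = (-3 + 3)*(1/(-17) + (1*(-⅐))*(-7)) = 0*(1*(-1/17) - ⅐*(-7)) = 0*(-1/17 + 1) = 0*(16/17) = 0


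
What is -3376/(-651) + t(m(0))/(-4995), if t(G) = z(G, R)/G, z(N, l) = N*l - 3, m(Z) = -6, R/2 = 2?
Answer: 416301/80290 ≈ 5.1850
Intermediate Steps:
R = 4 (R = 2*2 = 4)
z(N, l) = -3 + N*l
t(G) = (-3 + 4*G)/G (t(G) = (-3 + G*4)/G = (-3 + 4*G)/G)
-3376/(-651) + t(m(0))/(-4995) = -3376/(-651) + (4 - 3/(-6))/(-4995) = -3376*(-1/651) + (4 - 3*(-1/6))*(-1/4995) = 3376/651 + (4 + 1/2)*(-1/4995) = 3376/651 + (9/2)*(-1/4995) = 3376/651 - 1/1110 = 416301/80290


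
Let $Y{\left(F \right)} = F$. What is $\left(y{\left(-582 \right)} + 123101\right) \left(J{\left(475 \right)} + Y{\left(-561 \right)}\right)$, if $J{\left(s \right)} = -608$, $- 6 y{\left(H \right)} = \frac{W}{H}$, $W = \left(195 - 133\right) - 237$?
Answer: $- \frac{502516296373}{3492} \approx -1.4391 \cdot 10^{8}$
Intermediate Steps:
$W = -175$ ($W = 62 - 237 = -175$)
$y{\left(H \right)} = \frac{175}{6 H}$ ($y{\left(H \right)} = - \frac{\left(-175\right) \frac{1}{H}}{6} = \frac{175}{6 H}$)
$\left(y{\left(-582 \right)} + 123101\right) \left(J{\left(475 \right)} + Y{\left(-561 \right)}\right) = \left(\frac{175}{6 \left(-582\right)} + 123101\right) \left(-608 - 561\right) = \left(\frac{175}{6} \left(- \frac{1}{582}\right) + 123101\right) \left(-1169\right) = \left(- \frac{175}{3492} + 123101\right) \left(-1169\right) = \frac{429868517}{3492} \left(-1169\right) = - \frac{502516296373}{3492}$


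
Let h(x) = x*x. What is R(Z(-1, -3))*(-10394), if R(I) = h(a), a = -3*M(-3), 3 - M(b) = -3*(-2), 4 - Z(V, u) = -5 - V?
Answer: -841914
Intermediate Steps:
Z(V, u) = 9 + V (Z(V, u) = 4 - (-5 - V) = 4 + (5 + V) = 9 + V)
M(b) = -3 (M(b) = 3 - (-3)*(-2) = 3 - 1*6 = 3 - 6 = -3)
a = 9 (a = -3*(-3) = 9)
h(x) = x²
R(I) = 81 (R(I) = 9² = 81)
R(Z(-1, -3))*(-10394) = 81*(-10394) = -841914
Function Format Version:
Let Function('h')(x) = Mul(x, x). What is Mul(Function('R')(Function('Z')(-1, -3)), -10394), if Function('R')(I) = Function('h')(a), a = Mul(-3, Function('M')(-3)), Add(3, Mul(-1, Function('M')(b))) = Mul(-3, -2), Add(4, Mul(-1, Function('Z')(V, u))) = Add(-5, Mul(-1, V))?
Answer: -841914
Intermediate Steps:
Function('Z')(V, u) = Add(9, V) (Function('Z')(V, u) = Add(4, Mul(-1, Add(-5, Mul(-1, V)))) = Add(4, Add(5, V)) = Add(9, V))
Function('M')(b) = -3 (Function('M')(b) = Add(3, Mul(-1, Mul(-3, -2))) = Add(3, Mul(-1, 6)) = Add(3, -6) = -3)
a = 9 (a = Mul(-3, -3) = 9)
Function('h')(x) = Pow(x, 2)
Function('R')(I) = 81 (Function('R')(I) = Pow(9, 2) = 81)
Mul(Function('R')(Function('Z')(-1, -3)), -10394) = Mul(81, -10394) = -841914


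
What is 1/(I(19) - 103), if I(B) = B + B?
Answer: -1/65 ≈ -0.015385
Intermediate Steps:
I(B) = 2*B
1/(I(19) - 103) = 1/(2*19 - 103) = 1/(38 - 103) = 1/(-65) = -1/65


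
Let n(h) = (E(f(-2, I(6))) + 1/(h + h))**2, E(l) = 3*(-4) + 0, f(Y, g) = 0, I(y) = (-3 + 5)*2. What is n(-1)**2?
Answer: 390625/16 ≈ 24414.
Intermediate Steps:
I(y) = 4 (I(y) = 2*2 = 4)
E(l) = -12 (E(l) = -12 + 0 = -12)
n(h) = (-12 + 1/(2*h))**2 (n(h) = (-12 + 1/(h + h))**2 = (-12 + 1/(2*h))**2)
n(-1)**2 = ((1/4)*(1 - 24*(-1))**2/(-1)**2)**2 = ((1/4)*1*(1 + 24)**2)**2 = ((1/4)*1*25**2)**2 = ((1/4)*1*625)**2 = (625/4)**2 = 390625/16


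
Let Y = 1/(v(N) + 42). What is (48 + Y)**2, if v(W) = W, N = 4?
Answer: 4879681/2116 ≈ 2306.1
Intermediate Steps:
Y = 1/46 (Y = 1/(4 + 42) = 1/46 ≈ 0.021739)
(48 + Y)**2 = (48 + 1/46)**2 = (2209/46)**2 = 4879681/2116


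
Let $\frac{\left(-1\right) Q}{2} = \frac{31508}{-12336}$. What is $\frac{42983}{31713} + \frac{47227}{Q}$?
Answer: $\frac{2309807167333}{249803301} \approx 9246.5$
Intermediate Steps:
$Q = \frac{7877}{1542}$ ($Q = - 2 \frac{31508}{-12336} = - 2 \cdot 31508 \left(- \frac{1}{12336}\right) = \left(-2\right) \left(- \frac{7877}{3084}\right) = \frac{7877}{1542} \approx 5.1083$)
$\frac{42983}{31713} + \frac{47227}{Q} = \frac{42983}{31713} + \frac{47227}{\frac{7877}{1542}} = 42983 \cdot \frac{1}{31713} + 47227 \cdot \frac{1542}{7877} = \frac{42983}{31713} + \frac{72824034}{7877} = \frac{2309807167333}{249803301}$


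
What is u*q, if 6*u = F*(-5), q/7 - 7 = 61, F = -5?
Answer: 5950/3 ≈ 1983.3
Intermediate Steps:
q = 476 (q = 49 + 7*61 = 49 + 427 = 476)
u = 25/6 (u = (-5*(-5))/6 = (⅙)*25 = 25/6 ≈ 4.1667)
u*q = (25/6)*476 = 5950/3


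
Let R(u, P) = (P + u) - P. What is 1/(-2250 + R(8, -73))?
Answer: -1/2242 ≈ -0.00044603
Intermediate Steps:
R(u, P) = u
1/(-2250 + R(8, -73)) = 1/(-2250 + 8) = 1/(-2242) = -1/2242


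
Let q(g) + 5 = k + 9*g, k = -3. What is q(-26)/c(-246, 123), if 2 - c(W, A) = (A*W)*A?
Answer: -121/1860868 ≈ -6.5023e-5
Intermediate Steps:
c(W, A) = 2 - W*A² (c(W, A) = 2 - A*W*A = 2 - W*A²)
q(g) = -8 + 9*g (q(g) = -5 + (-3 + 9*g) = -8 + 9*g)
q(-26)/c(-246, 123) = (-8 + 9*(-26))/(2 - 1*(-246)*123²) = (-8 - 234)/(2 - 1*(-246)*15129) = -242/(2 + 3721734) = -242/3721736 = -242*1/3721736 = -121/1860868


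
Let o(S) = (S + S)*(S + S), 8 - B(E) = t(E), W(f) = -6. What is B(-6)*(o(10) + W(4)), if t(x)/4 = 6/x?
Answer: 4728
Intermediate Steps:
t(x) = 24/x (t(x) = 4*(6/x) = 24/x)
B(E) = 8 - 24/E
o(S) = 4*S**2 (o(S) = (2*S)*(2*S) = 4*S**2)
B(-6)*(o(10) + W(4)) = (8 - 24/(-6))*(4*10**2 - 6) = (8 - 24*(-1/6))*(4*100 - 6) = (8 + 4)*(400 - 6) = 12*394 = 4728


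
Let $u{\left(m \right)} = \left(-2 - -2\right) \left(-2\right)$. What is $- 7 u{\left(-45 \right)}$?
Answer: $0$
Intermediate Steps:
$u{\left(m \right)} = 0$ ($u{\left(m \right)} = \left(-2 + 2\right) \left(-2\right) = 0 \left(-2\right) = 0$)
$- 7 u{\left(-45 \right)} = \left(-7\right) 0 = 0$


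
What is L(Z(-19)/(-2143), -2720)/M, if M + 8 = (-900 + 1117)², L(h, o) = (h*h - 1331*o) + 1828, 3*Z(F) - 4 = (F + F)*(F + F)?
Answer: 149710771740772/1945953822321 ≈ 76.934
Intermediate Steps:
Z(F) = 4/3 + 4*F²/3 (Z(F) = 4/3 + ((F + F)*(F + F))/3 = 4/3 + ((2*F)*(2*F))/3 = 4/3 + (4*F²)/3 = 4/3 + 4*F²/3)
L(h, o) = 1828 + h² - 1331*o (L(h, o) = (h² - 1331*o) + 1828 = 1828 + h² - 1331*o)
M = 47081 (M = -8 + (-900 + 1117)² = -8 + 217² = -8 + 47089 = 47081)
L(Z(-19)/(-2143), -2720)/M = (1828 + ((4/3 + (4/3)*(-19)²)/(-2143))² - 1331*(-2720))/47081 = (1828 + ((4/3 + (4/3)*361)*(-1/2143))² + 3620320)*(1/47081) = (1828 + ((4/3 + 1444/3)*(-1/2143))² + 3620320)*(1/47081) = (1828 + ((1448/3)*(-1/2143))² + 3620320)*(1/47081) = (1828 + (-1448/6429)² + 3620320)*(1/47081) = (1828 + 2096704/41332041 + 3620320)*(1/47081) = (149710771740772/41332041)*(1/47081) = 149710771740772/1945953822321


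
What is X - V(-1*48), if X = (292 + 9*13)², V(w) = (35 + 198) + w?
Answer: 167096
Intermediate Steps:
V(w) = 233 + w
X = 167281 (X = (292 + 117)² = 409² = 167281)
X - V(-1*48) = 167281 - (233 - 1*48) = 167281 - (233 - 48) = 167281 - 1*185 = 167281 - 185 = 167096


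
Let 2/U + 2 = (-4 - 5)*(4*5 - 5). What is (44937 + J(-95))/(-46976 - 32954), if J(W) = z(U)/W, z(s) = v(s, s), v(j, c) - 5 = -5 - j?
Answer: -584855053/1040288950 ≈ -0.56220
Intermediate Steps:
v(j, c) = -j (v(j, c) = 5 + (-5 - j) = -j)
U = -2/137 (U = 2/(-2 + (-4 - 5)*(4*5 - 5)) = 2/(-2 - 9*(20 - 5)) = 2/(-2 - 9*15) = 2/(-2 - 135) = 2/(-137) = 2*(-1/137) = -2/137 ≈ -0.014599)
z(s) = -s
J(W) = 2/(137*W) (J(W) = (-1*(-2/137))/W = 2/(137*W))
(44937 + J(-95))/(-46976 - 32954) = (44937 + (2/137)/(-95))/(-46976 - 32954) = (44937 + (2/137)*(-1/95))/(-79930) = (44937 - 2/13015)*(-1/79930) = (584855053/13015)*(-1/79930) = -584855053/1040288950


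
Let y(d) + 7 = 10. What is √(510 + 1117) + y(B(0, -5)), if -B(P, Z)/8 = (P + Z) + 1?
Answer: 3 + √1627 ≈ 43.336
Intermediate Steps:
B(P, Z) = -8 - 8*P - 8*Z (B(P, Z) = -8*((P + Z) + 1) = -8*(1 + P + Z) = -8 - 8*P - 8*Z)
y(d) = 3 (y(d) = -7 + 10 = 3)
√(510 + 1117) + y(B(0, -5)) = √(510 + 1117) + 3 = √1627 + 3 = 3 + √1627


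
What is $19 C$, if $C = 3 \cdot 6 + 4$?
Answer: $418$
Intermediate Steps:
$C = 22$ ($C = 18 + 4 = 22$)
$19 C = 19 \cdot 22 = 418$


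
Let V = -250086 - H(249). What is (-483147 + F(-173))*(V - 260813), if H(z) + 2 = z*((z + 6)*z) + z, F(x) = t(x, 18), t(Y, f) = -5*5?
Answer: 7886043963972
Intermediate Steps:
t(Y, f) = -25
F(x) = -25
H(z) = -2 + z + z²*(6 + z) (H(z) = -2 + (z*((z + 6)*z) + z) = -2 + (z*((6 + z)*z) + z) = -2 + (z*(z*(6 + z)) + z) = -2 + (z²*(6 + z) + z) = -2 + (z + z²*(6 + z)) = -2 + z + z²*(6 + z))
V = -16060588 (V = -250086 - (-2 + 249 + 249³ + 6*249²) = -250086 - (-2 + 249 + 15438249 + 6*62001) = -250086 - (-2 + 249 + 15438249 + 372006) = -250086 - 1*15810502 = -250086 - 15810502 = -16060588)
(-483147 + F(-173))*(V - 260813) = (-483147 - 25)*(-16060588 - 260813) = -483172*(-16321401) = 7886043963972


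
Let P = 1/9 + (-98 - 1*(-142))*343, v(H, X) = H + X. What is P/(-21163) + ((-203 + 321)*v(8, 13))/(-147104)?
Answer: -10226483221/14009228784 ≈ -0.72998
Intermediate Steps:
P = 135829/9 (P = ⅑ + (-98 + 142)*343 = ⅑ + 44*343 = ⅑ + 15092 = 135829/9 ≈ 15092.)
P/(-21163) + ((-203 + 321)*v(8, 13))/(-147104) = (135829/9)/(-21163) + ((-203 + 321)*(8 + 13))/(-147104) = (135829/9)*(-1/21163) + (118*21)*(-1/147104) = -135829/190467 + 2478*(-1/147104) = -135829/190467 - 1239/73552 = -10226483221/14009228784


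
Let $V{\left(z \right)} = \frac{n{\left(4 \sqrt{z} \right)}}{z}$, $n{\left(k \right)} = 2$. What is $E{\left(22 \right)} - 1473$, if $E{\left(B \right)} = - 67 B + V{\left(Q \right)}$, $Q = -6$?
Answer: $- \frac{8842}{3} \approx -2947.3$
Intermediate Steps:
$V{\left(z \right)} = \frac{2}{z}$
$E{\left(B \right)} = - \frac{1}{3} - 67 B$ ($E{\left(B \right)} = - 67 B + \frac{2}{-6} = - 67 B + 2 \left(- \frac{1}{6}\right) = - 67 B - \frac{1}{3} = - \frac{1}{3} - 67 B$)
$E{\left(22 \right)} - 1473 = \left(- \frac{1}{3} - 1474\right) - 1473 = - \frac{4423}{3} - 1473 = - \frac{8842}{3}$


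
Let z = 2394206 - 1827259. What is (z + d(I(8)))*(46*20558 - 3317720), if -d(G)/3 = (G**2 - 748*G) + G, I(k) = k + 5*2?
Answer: -1438205964276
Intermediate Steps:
I(k) = 10 + k (I(k) = k + 10 = 10 + k)
z = 566947
d(G) = -3*G**2 + 2241*G (d(G) = -3*((G**2 - 748*G) + G) = -3*(G**2 - 747*G) = -3*G**2 + 2241*G)
(z + d(I(8)))*(46*20558 - 3317720) = (566947 + 3*(10 + 8)*(747 - (10 + 8)))*(46*20558 - 3317720) = (566947 + 3*18*(747 - 1*18))*(945668 - 3317720) = (566947 + 3*18*(747 - 18))*(-2372052) = (566947 + 3*18*729)*(-2372052) = (566947 + 39366)*(-2372052) = 606313*(-2372052) = -1438205964276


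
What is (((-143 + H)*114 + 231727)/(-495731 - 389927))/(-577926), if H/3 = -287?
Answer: 117271/511844785308 ≈ 2.2911e-7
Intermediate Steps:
H = -861 (H = 3*(-287) = -861)
(((-143 + H)*114 + 231727)/(-495731 - 389927))/(-577926) = (((-143 - 861)*114 + 231727)/(-495731 - 389927))/(-577926) = ((-1004*114 + 231727)/(-885658))*(-1/577926) = ((-114456 + 231727)*(-1/885658))*(-1/577926) = (117271*(-1/885658))*(-1/577926) = -117271/885658*(-1/577926) = 117271/511844785308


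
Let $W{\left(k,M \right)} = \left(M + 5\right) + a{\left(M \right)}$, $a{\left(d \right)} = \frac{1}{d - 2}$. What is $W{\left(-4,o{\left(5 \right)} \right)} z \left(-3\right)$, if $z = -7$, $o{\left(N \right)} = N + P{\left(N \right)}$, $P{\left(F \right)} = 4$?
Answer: $297$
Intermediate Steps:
$a{\left(d \right)} = \frac{1}{-2 + d}$
$o{\left(N \right)} = 4 + N$ ($o{\left(N \right)} = N + 4 = 4 + N$)
$W{\left(k,M \right)} = 5 + M + \frac{1}{-2 + M}$ ($W{\left(k,M \right)} = \left(M + 5\right) + \frac{1}{-2 + M} = \left(5 + M\right) + \frac{1}{-2 + M} = 5 + M + \frac{1}{-2 + M}$)
$W{\left(-4,o{\left(5 \right)} \right)} z \left(-3\right) = \frac{1 + \left(-2 + \left(4 + 5\right)\right) \left(5 + \left(4 + 5\right)\right)}{-2 + \left(4 + 5\right)} \left(-7\right) \left(-3\right) = \frac{1 + \left(-2 + 9\right) \left(5 + 9\right)}{-2 + 9} \left(-7\right) \left(-3\right) = \frac{1 + 7 \cdot 14}{7} \left(-7\right) \left(-3\right) = \frac{1 + 98}{7} \left(-7\right) \left(-3\right) = \frac{1}{7} \cdot 99 \left(-7\right) \left(-3\right) = \frac{99}{7} \left(-7\right) \left(-3\right) = \left(-99\right) \left(-3\right) = 297$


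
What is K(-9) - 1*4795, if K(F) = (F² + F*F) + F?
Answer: -4642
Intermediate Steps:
K(F) = F + 2*F² (K(F) = (F² + F²) + F = 2*F² + F = F + 2*F²)
K(-9) - 1*4795 = -9*(1 + 2*(-9)) - 1*4795 = -9*(1 - 18) - 4795 = -9*(-17) - 4795 = 153 - 4795 = -4642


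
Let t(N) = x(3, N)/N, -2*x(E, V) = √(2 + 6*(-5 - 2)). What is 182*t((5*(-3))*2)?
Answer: 91*I*√10/15 ≈ 19.184*I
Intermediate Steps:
x(E, V) = -I*√10 (x(E, V) = -√(2 + 6*(-5 - 2))/2 = -√(2 + 6*(-7))/2 = -√(2 - 42)/2 = -I*√10)
t(N) = -I*√10/N (t(N) = (-I*√10)/N = -I*√10/N)
182*t((5*(-3))*2) = 182*(-I*√10/((5*(-3))*2)) = 182*(-I*√10/((-15*2))) = 182*(-1*I*√10/(-30)) = 182*(-1*I*√10*(-1/30)) = 182*(I*√10/30) = 91*I*√10/15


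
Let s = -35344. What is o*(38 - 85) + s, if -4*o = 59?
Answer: -138603/4 ≈ -34651.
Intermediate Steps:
o = -59/4 (o = -¼*59 = -59/4 ≈ -14.750)
o*(38 - 85) + s = -59*(38 - 85)/4 - 35344 = -59/4*(-47) - 35344 = 2773/4 - 35344 = -138603/4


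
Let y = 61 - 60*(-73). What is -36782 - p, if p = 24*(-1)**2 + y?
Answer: -41247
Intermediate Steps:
y = 4441 (y = 61 + 4380 = 4441)
p = 4465 (p = 24*(-1)**2 + 4441 = 24*1 + 4441 = 24 + 4441 = 4465)
-36782 - p = -36782 - 1*4465 = -36782 - 4465 = -41247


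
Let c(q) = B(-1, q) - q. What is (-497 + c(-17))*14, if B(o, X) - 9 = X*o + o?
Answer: -6370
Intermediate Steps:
B(o, X) = 9 + o + X*o (B(o, X) = 9 + (X*o + o) = 9 + (o + X*o) = 9 + o + X*o)
c(q) = 8 - 2*q (c(q) = (9 - 1 + q*(-1)) - q = (9 - 1 - q) - q = (8 - q) - q = 8 - 2*q)
(-497 + c(-17))*14 = (-497 + (8 - 2*(-17)))*14 = (-497 + (8 + 34))*14 = (-497 + 42)*14 = -455*14 = -6370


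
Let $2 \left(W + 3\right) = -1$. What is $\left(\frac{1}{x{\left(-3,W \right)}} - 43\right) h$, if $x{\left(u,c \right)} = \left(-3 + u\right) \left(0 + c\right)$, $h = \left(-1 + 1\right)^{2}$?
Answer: $0$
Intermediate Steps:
$W = - \frac{7}{2}$ ($W = -3 + \frac{1}{2} \left(-1\right) = -3 - \frac{1}{2} = - \frac{7}{2} \approx -3.5$)
$h = 0$ ($h = 0^{2} = 0$)
$x{\left(u,c \right)} = c \left(-3 + u\right)$ ($x{\left(u,c \right)} = \left(-3 + u\right) c = c \left(-3 + u\right)$)
$\left(\frac{1}{x{\left(-3,W \right)}} - 43\right) h = \left(\frac{1}{\left(- \frac{7}{2}\right) \left(-3 - 3\right)} - 43\right) 0 = \left(\frac{1}{\left(- \frac{7}{2}\right) \left(-6\right)} - 43\right) 0 = \left(\frac{1}{21} - 43\right) 0 = \left(- \frac{902}{21}\right) 0 = 0$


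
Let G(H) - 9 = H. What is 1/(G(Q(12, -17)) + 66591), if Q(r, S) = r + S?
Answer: 1/66595 ≈ 1.5016e-5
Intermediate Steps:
Q(r, S) = S + r
G(H) = 9 + H
1/(G(Q(12, -17)) + 66591) = 1/((9 + (-17 + 12)) + 66591) = 1/((9 - 5) + 66591) = 1/(4 + 66591) = 1/66595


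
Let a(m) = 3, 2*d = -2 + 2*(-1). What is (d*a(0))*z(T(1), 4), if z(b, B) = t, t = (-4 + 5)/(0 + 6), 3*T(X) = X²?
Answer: -1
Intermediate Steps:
T(X) = X²/3
d = -2 (d = (-2 + 2*(-1))/2 = (-2 - 2)/2 = (½)*(-4) = -2)
t = ⅙ (t = 1/6 = 1*(⅙) = ⅙ ≈ 0.16667)
z(b, B) = ⅙
(d*a(0))*z(T(1), 4) = -2*3*(⅙) = -6*⅙ = -1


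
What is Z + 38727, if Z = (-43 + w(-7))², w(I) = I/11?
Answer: 4916367/121 ≈ 40631.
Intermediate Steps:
w(I) = I/11 (w(I) = I*(1/11) = I/11)
Z = 230400/121 (Z = (-43 + (1/11)*(-7))² = (-43 - 7/11)² = (-480/11)² = 230400/121 ≈ 1904.1)
Z + 38727 = 230400/121 + 38727 = 4916367/121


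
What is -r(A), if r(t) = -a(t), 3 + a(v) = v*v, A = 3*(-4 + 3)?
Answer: 6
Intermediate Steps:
A = -3 (A = 3*(-1) = -3)
a(v) = -3 + v**2 (a(v) = -3 + v*v = -3 + v**2)
r(t) = 3 - t**2 (r(t) = -(-3 + t**2) = 3 - t**2)
-r(A) = -(3 - 1*(-3)**2) = -(3 - 1*9) = -(3 - 9) = -1*(-6) = 6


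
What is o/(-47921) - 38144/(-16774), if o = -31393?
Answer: 1177242403/401913427 ≈ 2.9291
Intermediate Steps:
o/(-47921) - 38144/(-16774) = -31393/(-47921) - 38144/(-16774) = -31393*(-1/47921) - 38144*(-1/16774) = 31393/47921 + 19072/8387 = 1177242403/401913427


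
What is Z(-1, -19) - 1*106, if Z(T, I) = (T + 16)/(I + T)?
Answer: -427/4 ≈ -106.75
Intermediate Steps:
Z(T, I) = (16 + T)/(I + T)
Z(-1, -19) - 1*106 = (16 - 1)/(-19 - 1) - 1*106 = 15/(-20) - 106 = -1/20*15 - 106 = -3/4 - 106 = -427/4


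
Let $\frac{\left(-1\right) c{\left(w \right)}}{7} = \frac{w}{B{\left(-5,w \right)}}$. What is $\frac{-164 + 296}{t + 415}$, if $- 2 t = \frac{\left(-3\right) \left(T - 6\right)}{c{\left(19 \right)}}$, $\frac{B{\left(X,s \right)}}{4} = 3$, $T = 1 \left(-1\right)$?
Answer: $\frac{2508}{7903} \approx 0.31735$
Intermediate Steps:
$T = -1$
$B{\left(X,s \right)} = 12$ ($B{\left(X,s \right)} = 4 \cdot 3 = 12$)
$c{\left(w \right)} = - \frac{7 w}{12}$ ($c{\left(w \right)} = - 7 \frac{w}{12} = - \frac{7 w}{12}$)
$t = \frac{18}{19}$ ($t = - \frac{- 3 \left(-1 - 6\right) \frac{1}{\left(- \frac{7}{12}\right) 19}}{2} = - \frac{\left(-3\right) \left(-7\right) \frac{1}{- \frac{133}{12}}}{2} = - \frac{21 \left(- \frac{12}{133}\right)}{2} = \left(- \frac{1}{2}\right) \left(- \frac{36}{19}\right) = \frac{18}{19} \approx 0.94737$)
$\frac{-164 + 296}{t + 415} = \frac{-164 + 296}{\frac{18}{19} + 415} = \frac{132}{\frac{7903}{19}} = 132 \cdot \frac{19}{7903} = \frac{2508}{7903}$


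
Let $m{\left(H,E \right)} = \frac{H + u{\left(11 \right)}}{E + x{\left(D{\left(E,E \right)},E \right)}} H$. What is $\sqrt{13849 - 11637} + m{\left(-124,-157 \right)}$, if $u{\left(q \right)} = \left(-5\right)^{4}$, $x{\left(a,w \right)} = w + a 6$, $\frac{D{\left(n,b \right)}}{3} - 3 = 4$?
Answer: $\frac{15531}{47} + 2 \sqrt{553} \approx 377.48$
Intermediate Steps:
$D{\left(n,b \right)} = 21$ ($D{\left(n,b \right)} = 9 + 3 \cdot 4 = 9 + 12 = 21$)
$x{\left(a,w \right)} = w + 6 a$
$u{\left(q \right)} = 625$
$m{\left(H,E \right)} = \frac{H \left(625 + H\right)}{126 + 2 E}$ ($m{\left(H,E \right)} = \frac{H + 625}{E + \left(E + 6 \cdot 21\right)} H = \frac{625 + H}{E + \left(E + 126\right)} H = \frac{625 + H}{E + \left(126 + E\right)} H = \frac{625 + H}{126 + 2 E} H = \frac{H \left(625 + H\right)}{126 + 2 E}$)
$\sqrt{13849 - 11637} + m{\left(-124,-157 \right)} = \sqrt{13849 - 11637} + \frac{1}{2} \left(-124\right) \frac{1}{63 - 157} \left(625 - 124\right) = \sqrt{2212} + \frac{1}{2} \left(-124\right) \frac{1}{-94} \cdot 501 = 2 \sqrt{553} + \frac{1}{2} \left(-124\right) \left(- \frac{1}{94}\right) 501 = 2 \sqrt{553} + \frac{15531}{47} = \frac{15531}{47} + 2 \sqrt{553}$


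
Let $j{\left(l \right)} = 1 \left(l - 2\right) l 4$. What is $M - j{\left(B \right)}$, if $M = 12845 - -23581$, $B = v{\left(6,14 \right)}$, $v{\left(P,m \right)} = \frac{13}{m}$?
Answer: $\frac{1785069}{49} \approx 36430.0$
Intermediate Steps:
$B = \frac{13}{14} \approx 0.92857$
$j{\left(l \right)} = 4 l \left(-2 + l\right)$ ($j{\left(l \right)} = 1 \left(-2 + l\right) l 4 = \left(-2 + l\right) l 4 = l \left(-2 + l\right) 4 = 4 l \left(-2 + l\right)$)
$M = 36426$ ($M = 12845 + 23581 = 36426$)
$M - j{\left(B \right)} = 36426 - 4 \cdot \frac{13}{14} \left(-2 + \frac{13}{14}\right) = 36426 - 4 \cdot \frac{13}{14} \left(- \frac{15}{14}\right) = 36426 - - \frac{195}{49} = 36426 + \frac{195}{49} = \frac{1785069}{49}$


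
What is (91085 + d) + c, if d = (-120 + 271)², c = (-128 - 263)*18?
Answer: 106848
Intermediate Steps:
c = -7038 (c = -391*18 = -7038)
d = 22801 (d = 151² = 22801)
(91085 + d) + c = (91085 + 22801) - 7038 = 113886 - 7038 = 106848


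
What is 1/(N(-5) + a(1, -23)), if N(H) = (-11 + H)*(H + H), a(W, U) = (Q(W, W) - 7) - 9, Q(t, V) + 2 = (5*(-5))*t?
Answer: 1/117 ≈ 0.0085470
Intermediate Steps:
Q(t, V) = -2 - 25*t (Q(t, V) = -2 + (5*(-5))*t = -2 - 25*t)
a(W, U) = -18 - 25*W (a(W, U) = ((-2 - 25*W) - 7) - 9 = (-9 - 25*W) - 9 = -18 - 25*W)
N(H) = 2*H*(-11 + H) (N(H) = (-11 + H)*(2*H) = 2*H*(-11 + H))
1/(N(-5) + a(1, -23)) = 1/(2*(-5)*(-11 - 5) + (-18 - 25*1)) = 1/(2*(-5)*(-16) + (-18 - 25)) = 1/(160 - 43) = 1/117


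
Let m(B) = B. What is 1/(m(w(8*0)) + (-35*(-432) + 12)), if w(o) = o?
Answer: 1/15132 ≈ 6.6085e-5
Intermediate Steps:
1/(m(w(8*0)) + (-35*(-432) + 12)) = 1/(8*0 + (-35*(-432) + 12)) = 1/(0 + (15120 + 12)) = 1/(0 + 15132) = 1/15132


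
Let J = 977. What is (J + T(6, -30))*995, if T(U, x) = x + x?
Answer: 912415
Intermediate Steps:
T(U, x) = 2*x
(J + T(6, -30))*995 = (977 + 2*(-30))*995 = (977 - 60)*995 = 917*995 = 912415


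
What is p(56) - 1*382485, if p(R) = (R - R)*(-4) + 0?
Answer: -382485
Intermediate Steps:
p(R) = 0 (p(R) = 0*(-4) + 0 = 0 + 0 = 0)
p(56) - 1*382485 = 0 - 1*382485 = 0 - 382485 = -382485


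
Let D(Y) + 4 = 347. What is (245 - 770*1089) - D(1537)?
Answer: -838628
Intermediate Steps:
D(Y) = 343 (D(Y) = -4 + 347 = 343)
(245 - 770*1089) - D(1537) = (245 - 770*1089) - 1*343 = (245 - 838530) - 343 = -838285 - 343 = -838628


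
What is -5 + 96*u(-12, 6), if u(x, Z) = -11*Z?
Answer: -6341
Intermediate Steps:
-5 + 96*u(-12, 6) = -5 + 96*(-11*6) = -5 + 96*(-66) = -5 - 6336 = -6341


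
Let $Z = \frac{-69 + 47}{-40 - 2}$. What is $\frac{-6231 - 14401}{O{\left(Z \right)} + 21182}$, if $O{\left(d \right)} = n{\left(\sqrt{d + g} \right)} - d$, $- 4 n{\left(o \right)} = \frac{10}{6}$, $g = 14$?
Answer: $- \frac{1733088}{1779209} \approx -0.97408$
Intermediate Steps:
$n{\left(o \right)} = - \frac{5}{12}$ ($n{\left(o \right)} = - \frac{10 \cdot \frac{1}{6}}{4} = \left(- \frac{1}{4}\right) \frac{5}{3} = - \frac{5}{12}$)
$Z = \frac{11}{21}$ ($Z = - \frac{22}{-42} = \left(-22\right) \left(- \frac{1}{42}\right) = \frac{11}{21} \approx 0.52381$)
$O{\left(d \right)} = - \frac{5}{12} - d$
$\frac{-6231 - 14401}{O{\left(Z \right)} + 21182} = \frac{-6231 - 14401}{\left(- \frac{5}{12} - \frac{11}{21}\right) + 21182} = - \frac{20632}{\left(- \frac{5}{12} - \frac{11}{21}\right) + 21182} = - \frac{20632}{- \frac{79}{84} + 21182} = - \frac{20632}{\frac{1779209}{84}} = \left(-20632\right) \frac{84}{1779209} = - \frac{1733088}{1779209}$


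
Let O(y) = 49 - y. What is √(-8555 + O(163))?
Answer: I*√8669 ≈ 93.107*I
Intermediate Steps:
√(-8555 + O(163)) = √(-8555 + (49 - 1*163)) = √(-8555 + (49 - 163)) = √(-8555 - 114) = √(-8669) = I*√8669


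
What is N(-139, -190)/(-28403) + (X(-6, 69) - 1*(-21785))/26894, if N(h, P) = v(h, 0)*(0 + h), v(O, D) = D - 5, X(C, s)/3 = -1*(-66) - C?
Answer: 86600439/109124326 ≈ 0.79359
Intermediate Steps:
X(C, s) = 198 - 3*C (X(C, s) = 3*(-1*(-66) - C) = 3*(66 - C) = 198 - 3*C)
v(O, D) = -5 + D
N(h, P) = -5*h (N(h, P) = (-5 + 0)*(0 + h) = -5*h)
N(-139, -190)/(-28403) + (X(-6, 69) - 1*(-21785))/26894 = -5*(-139)/(-28403) + ((198 - 3*(-6)) - 1*(-21785))/26894 = 695*(-1/28403) + ((198 + 18) + 21785)*(1/26894) = -695/28403 + (216 + 21785)*(1/26894) = -695/28403 + 22001*(1/26894) = -695/28403 + 3143/3842 = 86600439/109124326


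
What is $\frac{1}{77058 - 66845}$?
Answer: $\frac{1}{10213} \approx 9.7914 \cdot 10^{-5}$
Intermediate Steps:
$\frac{1}{77058 - 66845} = \frac{1}{10213}$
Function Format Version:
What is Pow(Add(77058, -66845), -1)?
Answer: Rational(1, 10213) ≈ 9.7914e-5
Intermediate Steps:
Pow(Add(77058, -66845), -1) = Pow(10213, -1) = Rational(1, 10213)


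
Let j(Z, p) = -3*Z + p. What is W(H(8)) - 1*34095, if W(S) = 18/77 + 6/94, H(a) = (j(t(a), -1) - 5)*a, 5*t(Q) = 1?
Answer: -123388728/3619 ≈ -34095.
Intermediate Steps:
t(Q) = ⅕ (t(Q) = (⅕)*1 = ⅕)
j(Z, p) = p - 3*Z
H(a) = -33*a/5 (H(a) = ((-1 - 3*⅕) - 5)*a = ((-1 - ⅗) - 5)*a = (-8/5 - 5)*a = -33*a/5)
W(S) = 1077/3619 (W(S) = 18*(1/77) + 6*(1/94) = 18/77 + 3/47 = 1077/3619)
W(H(8)) - 1*34095 = 1077/3619 - 1*34095 = 1077/3619 - 34095 = -123388728/3619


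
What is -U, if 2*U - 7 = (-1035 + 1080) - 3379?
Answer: 3327/2 ≈ 1663.5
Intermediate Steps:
U = -3327/2 (U = 7/2 + ((-1035 + 1080) - 3379)/2 = 7/2 + (45 - 3379)/2 = 7/2 + (1/2)*(-3334) = 7/2 - 1667 = -3327/2 ≈ -1663.5)
-U = -1*(-3327/2) = 3327/2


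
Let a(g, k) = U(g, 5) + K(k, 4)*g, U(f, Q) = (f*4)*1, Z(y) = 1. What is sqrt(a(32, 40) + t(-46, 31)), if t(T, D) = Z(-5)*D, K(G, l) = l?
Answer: sqrt(287) ≈ 16.941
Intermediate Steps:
t(T, D) = D (t(T, D) = 1*D = D)
U(f, Q) = 4*f (U(f, Q) = (4*f)*1 = 4*f)
a(g, k) = 8*g (a(g, k) = 4*g + 4*g = 8*g)
sqrt(a(32, 40) + t(-46, 31)) = sqrt(8*32 + 31) = sqrt(256 + 31) = sqrt(287)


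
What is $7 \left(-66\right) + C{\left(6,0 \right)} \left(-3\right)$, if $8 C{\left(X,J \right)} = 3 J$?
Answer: $-462$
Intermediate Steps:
$C{\left(X,J \right)} = \frac{3 J}{8}$
$7 \left(-66\right) + C{\left(6,0 \right)} \left(-3\right) = 7 \left(-66\right) + \frac{3}{8} \cdot 0 \left(-3\right) = -462 + 0 \left(-3\right) = -462 + 0 = -462$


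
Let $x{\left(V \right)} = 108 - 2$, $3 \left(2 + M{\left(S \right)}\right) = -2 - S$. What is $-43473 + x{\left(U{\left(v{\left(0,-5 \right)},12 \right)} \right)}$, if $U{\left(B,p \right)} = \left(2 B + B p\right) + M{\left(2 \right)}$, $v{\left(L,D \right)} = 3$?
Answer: $-43367$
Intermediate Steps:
$M{\left(S \right)} = - \frac{8}{3} - \frac{S}{3}$ ($M{\left(S \right)} = -2 + \frac{-2 - S}{3} = -2 - \left(\frac{2}{3} + \frac{S}{3}\right) = - \frac{8}{3} - \frac{S}{3}$)
$U{\left(B,p \right)} = - \frac{10}{3} + 2 B + B p$ ($U{\left(B,p \right)} = \left(2 B + B p\right) - \frac{10}{3} = - \frac{10}{3} + 2 B + B p$)
$x{\left(V \right)} = 106$ ($x{\left(V \right)} = 108 - 2 = 106$)
$-43473 + x{\left(U{\left(v{\left(0,-5 \right)},12 \right)} \right)} = -43473 + 106 = -43367$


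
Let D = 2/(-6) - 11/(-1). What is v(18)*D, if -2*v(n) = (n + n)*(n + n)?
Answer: -6912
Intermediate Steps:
v(n) = -2*n² (v(n) = -(n + n)*(n + n)/2 = -2*n*2*n/2 = -2*n²)
D = 32/3 (D = 2*(-⅙) - 11*(-1) = -⅓ + 11 = 32/3 ≈ 10.667)
v(18)*D = -2*18²*(32/3) = -2*324*(32/3) = -648*32/3 = -6912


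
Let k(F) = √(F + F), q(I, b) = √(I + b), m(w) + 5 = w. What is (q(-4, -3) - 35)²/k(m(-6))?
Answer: -35*√154/11 - 609*I*√22/11 ≈ -39.485 - 259.68*I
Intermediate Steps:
m(w) = -5 + w
k(F) = √2*√F (k(F) = √(2*F) = √2*√F)
(q(-4, -3) - 35)²/k(m(-6)) = (√(-4 - 3) - 35)²/((√2*√(-5 - 6))) = (√(-7) - 35)²/((√2*√(-11))) = (I*√7 - 35)²/((√2*(I*√11))) = (-35 + I*√7)²/((I*√22)) = (-35 + I*√7)²*(-I*√22/22) = -I*√22*(-35 + I*√7)²/22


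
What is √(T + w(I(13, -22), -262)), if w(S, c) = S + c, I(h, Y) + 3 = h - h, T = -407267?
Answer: 2*I*√101883 ≈ 638.38*I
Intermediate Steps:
I(h, Y) = -3 (I(h, Y) = -3 + (h - h) = -3 + 0 = -3)
√(T + w(I(13, -22), -262)) = √(-407267 + (-3 - 262)) = √(-407267 - 265) = √(-407532) = 2*I*√101883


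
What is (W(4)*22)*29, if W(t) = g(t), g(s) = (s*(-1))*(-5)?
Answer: 12760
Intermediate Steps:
g(s) = 5*s (g(s) = -s*(-5) = 5*s)
W(t) = 5*t
(W(4)*22)*29 = ((5*4)*22)*29 = (20*22)*29 = 440*29 = 12760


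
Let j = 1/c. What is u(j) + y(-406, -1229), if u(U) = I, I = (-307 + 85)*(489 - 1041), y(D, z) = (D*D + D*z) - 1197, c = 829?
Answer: 785157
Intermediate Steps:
y(D, z) = -1197 + D**2 + D*z (y(D, z) = (D**2 + D*z) - 1197 = -1197 + D**2 + D*z)
I = 122544 (I = -222*(-552) = 122544)
j = 1/829 ≈ 0.0012063
u(U) = 122544
u(j) + y(-406, -1229) = 122544 + (-1197 + (-406)**2 - 406*(-1229)) = 122544 + (-1197 + 164836 + 498974) = 122544 + 662613 = 785157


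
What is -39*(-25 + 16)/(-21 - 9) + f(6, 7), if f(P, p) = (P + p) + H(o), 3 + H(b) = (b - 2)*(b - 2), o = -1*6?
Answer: 623/10 ≈ 62.300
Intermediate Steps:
o = -6
H(b) = -3 + (-2 + b)² (H(b) = -3 + (b - 2)*(b - 2) = -3 + (-2 + b)*(-2 + b) = -3 + (-2 + b)²)
f(P, p) = 61 + P + p (f(P, p) = (P + p) + (-3 + (-2 - 6)²) = (P + p) + (-3 + (-8)²) = (P + p) + (-3 + 64) = (P + p) + 61 = 61 + P + p)
-39*(-25 + 16)/(-21 - 9) + f(6, 7) = -39*(-25 + 16)/(-21 - 9) + (61 + 6 + 7) = -(-351)/(-30) + 74 = -(-351)*(-1)/30 + 74 = -39*3/10 + 74 = -117/10 + 74 = 623/10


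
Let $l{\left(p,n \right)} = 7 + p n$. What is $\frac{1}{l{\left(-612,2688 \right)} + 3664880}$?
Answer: $\frac{1}{2019831} \approx 4.9509 \cdot 10^{-7}$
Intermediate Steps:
$l{\left(p,n \right)} = 7 + n p$
$\frac{1}{l{\left(-612,2688 \right)} + 3664880} = \frac{1}{\left(7 + 2688 \left(-612\right)\right) + 3664880} = \frac{1}{\left(7 - 1645056\right) + 3664880} = \frac{1}{-1645049 + 3664880} = \frac{1}{2019831}$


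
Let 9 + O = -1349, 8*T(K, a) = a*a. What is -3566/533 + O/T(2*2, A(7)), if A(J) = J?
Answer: -852178/3731 ≈ -228.40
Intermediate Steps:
T(K, a) = a²/8 (T(K, a) = (a*a)/8 = a²/8)
O = -1358 (O = -9 - 1349 = -1358)
-3566/533 + O/T(2*2, A(7)) = -3566/533 - 1358/((⅛)*7²) = -3566*1/533 - 1358/((⅛)*49) = -3566/533 - 1358/49/8 = -3566/533 - 1358*8/49 = -3566/533 - 1552/7 = -852178/3731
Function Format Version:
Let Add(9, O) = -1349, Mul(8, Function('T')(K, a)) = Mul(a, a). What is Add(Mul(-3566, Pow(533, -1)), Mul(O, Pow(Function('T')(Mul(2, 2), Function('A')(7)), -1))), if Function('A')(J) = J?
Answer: Rational(-852178, 3731) ≈ -228.40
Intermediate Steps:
Function('T')(K, a) = Mul(Rational(1, 8), Pow(a, 2)) (Function('T')(K, a) = Mul(Rational(1, 8), Mul(a, a)) = Mul(Rational(1, 8), Pow(a, 2)))
O = -1358 (O = Add(-9, -1349) = -1358)
Add(Mul(-3566, Pow(533, -1)), Mul(O, Pow(Function('T')(Mul(2, 2), Function('A')(7)), -1))) = Add(Mul(-3566, Pow(533, -1)), Mul(-1358, Pow(Mul(Rational(1, 8), Pow(7, 2)), -1))) = Add(Mul(-3566, Rational(1, 533)), Mul(-1358, Pow(Mul(Rational(1, 8), 49), -1))) = Add(Rational(-3566, 533), Mul(-1358, Pow(Rational(49, 8), -1))) = Add(Rational(-3566, 533), Mul(-1358, Rational(8, 49))) = Add(Rational(-3566, 533), Rational(-1552, 7)) = Rational(-852178, 3731)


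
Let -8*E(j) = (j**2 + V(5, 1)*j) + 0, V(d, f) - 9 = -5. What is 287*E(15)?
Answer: -81795/8 ≈ -10224.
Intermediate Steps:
V(d, f) = 4 (V(d, f) = 9 - 5 = 4)
E(j) = -j/2 - j**2/8 (E(j) = -((j**2 + 4*j) + 0)/8 = -(j**2 + 4*j)/8 = -j/2 - j**2/8)
287*E(15) = 287*(-1/8*15*(4 + 15)) = 287*(-1/8*15*19) = 287*(-285/8) = -81795/8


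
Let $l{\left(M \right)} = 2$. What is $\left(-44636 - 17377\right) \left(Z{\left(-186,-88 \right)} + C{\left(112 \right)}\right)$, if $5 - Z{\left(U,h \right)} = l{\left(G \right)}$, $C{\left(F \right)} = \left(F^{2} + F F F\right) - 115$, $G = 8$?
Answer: $-87894745680$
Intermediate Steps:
$C{\left(F \right)} = -115 + F^{2} + F^{3}$ ($C{\left(F \right)} = \left(F^{2} + F^{2} F\right) - 115 = \left(F^{2} + F^{3}\right) - 115 = -115 + F^{2} + F^{3}$)
$Z{\left(U,h \right)} = 3$ ($Z{\left(U,h \right)} = 5 - 2 = 3$)
$\left(-44636 - 17377\right) \left(Z{\left(-186,-88 \right)} + C{\left(112 \right)}\right) = \left(-44636 - 17377\right) \left(3 + \left(-115 + 112^{2} + 112^{3}\right)\right) = - 62013 \left(3 + \left(-115 + 12544 + 1404928\right)\right) = - 62013 \left(3 + 1417357\right) = \left(-62013\right) 1417360 = -87894745680$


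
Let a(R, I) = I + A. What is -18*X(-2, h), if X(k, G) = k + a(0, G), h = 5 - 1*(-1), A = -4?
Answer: 0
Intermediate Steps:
h = 6 (h = 5 + 1 = 6)
a(R, I) = -4 + I (a(R, I) = I - 4 = -4 + I)
X(k, G) = -4 + G + k (X(k, G) = k + (-4 + G) = -4 + G + k)
-18*X(-2, h) = -18*(-4 + 6 - 2) = -18*0 = 0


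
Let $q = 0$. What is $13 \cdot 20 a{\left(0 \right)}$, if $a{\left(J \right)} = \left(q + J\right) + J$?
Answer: $0$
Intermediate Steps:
$a{\left(J \right)} = 2 J$ ($a{\left(J \right)} = \left(0 + J\right) + J = J + J = 2 J$)
$13 \cdot 20 a{\left(0 \right)} = 13 \cdot 20 \cdot 2 \cdot 0 = 260 \cdot 0 = 0$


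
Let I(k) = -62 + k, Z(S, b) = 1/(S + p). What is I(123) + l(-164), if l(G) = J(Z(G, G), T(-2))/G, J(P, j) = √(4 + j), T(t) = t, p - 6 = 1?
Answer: 61 - √2/164 ≈ 60.991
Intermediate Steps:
p = 7 (p = 6 + 1 = 7)
Z(S, b) = 1/(7 + S) (Z(S, b) = 1/(S + 7) = 1/(7 + S))
l(G) = √2/G (l(G) = √(4 - 2)/G = √2/G)
I(123) + l(-164) = (-62 + 123) + √2/(-164) = 61 + √2*(-1/164) = 61 - √2/164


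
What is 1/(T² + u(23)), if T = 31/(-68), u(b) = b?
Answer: 4624/107313 ≈ 0.043089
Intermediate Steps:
T = -31/68 (T = 31*(-1/68) = -31/68 ≈ -0.45588)
1/(T² + u(23)) = 1/((-31/68)² + 23) = 1/(961/4624 + 23) = 1/(107313/4624) = 4624/107313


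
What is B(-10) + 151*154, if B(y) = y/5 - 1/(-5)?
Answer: 116261/5 ≈ 23252.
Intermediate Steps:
B(y) = 1/5 + y/5 (B(y) = y*(1/5) - 1*(-1/5) = y/5 + 1/5 = 1/5 + y/5)
B(-10) + 151*154 = (1/5 + (1/5)*(-10)) + 151*154 = (1/5 - 2) + 23254 = -9/5 + 23254 = 116261/5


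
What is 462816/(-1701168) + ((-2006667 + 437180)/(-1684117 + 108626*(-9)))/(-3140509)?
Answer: -80599972773068045/296260284554390219 ≈ -0.27206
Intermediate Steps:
462816/(-1701168) + ((-2006667 + 437180)/(-1684117 + 108626*(-9)))/(-3140509) = 462816*(-1/1701168) - 1569487/(-1684117 - 977634)*(-1/3140509) = -9642/35441 - 1569487/(-2661751)*(-1/3140509) = -9642/35441 - 1569487*(-1/2661751)*(-1/3140509) = -9642/35441 + (1569487/2661751)*(-1/3140509) = -9642/35441 - 1569487/8359252971259 = -80599972773068045/296260284554390219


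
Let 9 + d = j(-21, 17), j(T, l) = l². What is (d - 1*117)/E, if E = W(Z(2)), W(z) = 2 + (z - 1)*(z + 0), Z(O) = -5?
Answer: 163/32 ≈ 5.0938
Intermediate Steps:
d = 280 (d = -9 + 17² = -9 + 289 = 280)
W(z) = 2 + z*(-1 + z) (W(z) = 2 + (-1 + z)*z = 2 + z*(-1 + z))
E = 32 (E = 2 + (-5)² - 1*(-5) = 2 + 25 + 5 = 32)
(d - 1*117)/E = (280 - 1*117)/32 = (280 - 117)*(1/32) = 163*(1/32) = 163/32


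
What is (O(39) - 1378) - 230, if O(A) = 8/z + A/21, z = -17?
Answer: -191187/119 ≈ -1606.6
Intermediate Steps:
O(A) = -8/17 + A/21 (O(A) = 8/(-17) + A/21 = 8*(-1/17) + A*(1/21) = -8/17 + A/21)
(O(39) - 1378) - 230 = ((-8/17 + (1/21)*39) - 1378) - 230 = ((-8/17 + 13/7) - 1378) - 230 = (165/119 - 1378) - 230 = -163817/119 - 230 = -191187/119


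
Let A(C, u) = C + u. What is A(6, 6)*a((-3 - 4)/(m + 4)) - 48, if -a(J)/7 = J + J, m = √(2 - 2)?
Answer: 246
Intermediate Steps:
m = 0 (m = √0 = 0)
a(J) = -14*J (a(J) = -7*(J + J) = -14*J)
A(6, 6)*a((-3 - 4)/(m + 4)) - 48 = (6 + 6)*(-14*(-3 - 4)/(0 + 4)) - 48 = 12*(-(-98)/4) - 48 = 12*(-14*(-7/4)) - 48 = 12*(49/2) - 48 = 294 - 48 = 246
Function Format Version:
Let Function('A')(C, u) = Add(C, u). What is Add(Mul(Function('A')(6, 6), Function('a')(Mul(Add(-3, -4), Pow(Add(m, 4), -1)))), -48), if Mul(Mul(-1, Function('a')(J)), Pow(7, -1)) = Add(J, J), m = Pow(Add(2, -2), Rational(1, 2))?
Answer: 246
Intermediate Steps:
m = 0 (m = Pow(0, Rational(1, 2)) = 0)
Function('a')(J) = Mul(-14, J) (Function('a')(J) = Mul(-7, Add(J, J)) = Mul(-7, Mul(2, J)) = Mul(-14, J))
Add(Mul(Function('A')(6, 6), Function('a')(Mul(Add(-3, -4), Pow(Add(m, 4), -1)))), -48) = Add(Mul(Add(6, 6), Mul(-14, Mul(Add(-3, -4), Pow(Add(0, 4), -1)))), -48) = Add(Mul(12, Mul(-14, Mul(-7, Pow(4, -1)))), -48) = Add(Mul(12, Mul(-14, Mul(-7, Rational(1, 4)))), -48) = Add(Mul(12, Mul(-14, Rational(-7, 4))), -48) = Add(Mul(12, Rational(49, 2)), -48) = Add(294, -48) = 246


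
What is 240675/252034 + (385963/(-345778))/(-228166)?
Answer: 9494049604971821/9942083887961516 ≈ 0.95494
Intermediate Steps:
240675/252034 + (385963/(-345778))/(-228166) = 240675*(1/252034) + (385963*(-1/345778))*(-1/228166) = 240675/252034 - 385963/345778*(-1/228166) = 240675/252034 + 385963/78894783148 = 9494049604971821/9942083887961516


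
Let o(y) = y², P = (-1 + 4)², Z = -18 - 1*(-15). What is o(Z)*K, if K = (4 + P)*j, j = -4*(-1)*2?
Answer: 936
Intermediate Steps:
Z = -3 (Z = -18 + 15 = -3)
P = 9 (P = 3² = 9)
j = 8 (j = 4*2 = 8)
K = 104 (K = (4 + 9)*8 = 13*8 = 104)
o(Z)*K = (-3)²*104 = 9*104 = 936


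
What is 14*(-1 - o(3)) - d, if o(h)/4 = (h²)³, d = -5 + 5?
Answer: -40838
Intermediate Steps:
d = 0
o(h) = 4*h⁶ (o(h) = 4*(h²)³ = 4*h⁶)
14*(-1 - o(3)) - d = 14*(-1 - 4*3⁶) - 1*0 = 14*(-1 - 4*729) + 0 = 14*(-1 - 1*2916) + 0 = 14*(-1 - 2916) + 0 = 14*(-2917) + 0 = -40838 + 0 = -40838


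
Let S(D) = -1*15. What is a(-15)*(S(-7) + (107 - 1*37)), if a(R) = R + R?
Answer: -1650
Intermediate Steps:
a(R) = 2*R
S(D) = -15
a(-15)*(S(-7) + (107 - 1*37)) = (2*(-15))*(-15 + (107 - 1*37)) = -30*(-15 + (107 - 37)) = -30*(-15 + 70) = -30*55 = -1650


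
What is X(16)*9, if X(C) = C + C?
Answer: 288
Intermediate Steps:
X(C) = 2*C
X(16)*9 = (2*16)*9 = 32*9 = 288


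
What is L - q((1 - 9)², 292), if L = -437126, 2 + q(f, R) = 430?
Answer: -437554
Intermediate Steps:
q(f, R) = 428 (q(f, R) = -2 + 430 = 428)
L - q((1 - 9)², 292) = -437126 - 1*428 = -437126 - 428 = -437554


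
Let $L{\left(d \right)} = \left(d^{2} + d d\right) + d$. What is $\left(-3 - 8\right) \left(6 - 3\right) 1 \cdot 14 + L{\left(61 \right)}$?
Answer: $7041$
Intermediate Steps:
$L{\left(d \right)} = d + 2 d^{2}$ ($L{\left(d \right)} = \left(d^{2} + d^{2}\right) + d = 2 d^{2} + d = d + 2 d^{2}$)
$\left(-3 - 8\right) \left(6 - 3\right) 1 \cdot 14 + L{\left(61 \right)} = \left(-3 - 8\right) \left(6 - 3\right) 1 \cdot 14 + 61 \left(1 + 2 \cdot 61\right) = - 11 \cdot 3 \cdot 1 \cdot 14 + 61 \left(1 + 122\right) = \left(-11\right) 3 \cdot 14 + 61 \cdot 123 = \left(-33\right) 14 + 7503 = -462 + 7503 = 7041$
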